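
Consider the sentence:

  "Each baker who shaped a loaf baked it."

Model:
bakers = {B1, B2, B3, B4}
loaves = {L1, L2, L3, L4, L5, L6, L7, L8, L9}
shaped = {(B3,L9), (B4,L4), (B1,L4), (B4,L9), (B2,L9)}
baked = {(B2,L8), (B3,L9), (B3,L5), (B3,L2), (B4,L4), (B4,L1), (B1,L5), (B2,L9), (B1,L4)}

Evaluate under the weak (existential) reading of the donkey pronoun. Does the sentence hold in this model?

"it" takes "a loaf" as antecedent — a donkey pronoun bound across the clause boundary.
Weak reading: every baker b with some shaped-loaf has at least one shaped-loaf l such that baked(b,l).
Per baker: B1:✓  B2:✓  B3:✓  B4:✓
Every baker in the restrictor has a witness.

True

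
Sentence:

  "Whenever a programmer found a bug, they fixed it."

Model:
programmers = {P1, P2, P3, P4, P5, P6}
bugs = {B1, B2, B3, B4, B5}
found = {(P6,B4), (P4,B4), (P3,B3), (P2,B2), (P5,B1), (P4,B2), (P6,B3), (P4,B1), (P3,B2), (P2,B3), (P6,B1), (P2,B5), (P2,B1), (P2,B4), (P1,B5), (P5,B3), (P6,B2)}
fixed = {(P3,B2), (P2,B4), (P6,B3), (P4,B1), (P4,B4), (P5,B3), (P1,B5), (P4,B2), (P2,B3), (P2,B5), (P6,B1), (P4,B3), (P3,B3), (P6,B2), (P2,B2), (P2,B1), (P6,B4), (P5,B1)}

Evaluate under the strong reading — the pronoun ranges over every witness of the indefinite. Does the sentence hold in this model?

"it" takes "a bug" as antecedent — a donkey pronoun bound across the clause boundary.
Strong reading: for every (p,b) with found(p,b), fixed(p,b).
Restrictor pairs: (P1,B5) ✓  (P2,B1) ✓  (P2,B2) ✓  (P2,B3) ✓  (P2,B4) ✓  (P2,B5) ✓  (P3,B2) ✓  (P3,B3) ✓  (P4,B1) ✓  (P4,B2) ✓  (P4,B4) ✓  (P5,B1) ✓  (P5,B3) ✓  (P6,B1) ✓  (P6,B2) ✓  (P6,B3) ✓  (P6,B4) ✓
Every restrictor pair satisfies the scope.

True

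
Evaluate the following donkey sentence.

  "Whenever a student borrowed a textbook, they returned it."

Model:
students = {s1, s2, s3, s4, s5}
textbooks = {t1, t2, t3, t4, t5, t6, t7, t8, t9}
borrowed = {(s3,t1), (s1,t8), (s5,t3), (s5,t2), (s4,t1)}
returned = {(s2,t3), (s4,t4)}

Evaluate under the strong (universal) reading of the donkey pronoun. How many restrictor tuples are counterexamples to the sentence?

5

"it" takes "a textbook" as antecedent — a donkey pronoun bound across the clause boundary.
Strong reading: for every (s,t) with borrowed(s,t), returned(s,t).
Restrictor pairs: (s1,t8) ✗  (s3,t1) ✗  (s4,t1) ✗  (s5,t2) ✗  (s5,t3) ✗
Counterexamples (restrictor pairs failing the scope): 5.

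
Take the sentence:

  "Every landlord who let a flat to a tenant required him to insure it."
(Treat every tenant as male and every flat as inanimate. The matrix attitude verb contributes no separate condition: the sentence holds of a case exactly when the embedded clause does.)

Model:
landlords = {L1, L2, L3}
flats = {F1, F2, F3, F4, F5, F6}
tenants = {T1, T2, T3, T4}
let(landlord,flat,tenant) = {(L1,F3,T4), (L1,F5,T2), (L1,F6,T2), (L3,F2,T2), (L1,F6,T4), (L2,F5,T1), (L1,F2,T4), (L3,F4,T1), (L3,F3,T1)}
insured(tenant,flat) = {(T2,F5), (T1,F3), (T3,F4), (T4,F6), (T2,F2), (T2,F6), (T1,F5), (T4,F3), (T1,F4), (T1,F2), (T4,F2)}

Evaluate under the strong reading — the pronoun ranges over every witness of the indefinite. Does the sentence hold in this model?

True

"him" takes "a tenant" as antecedent and "it" takes "a flat"; both are donkey pronouns co-varying with the restrictor.
Strong reading: for every (l,f,t) with let(l,f,t), insured(t,f).
Restrictor triples: (L1,F2,T4)→insured(T4,F2) ✓  (L1,F3,T4)→insured(T4,F3) ✓  (L1,F5,T2)→insured(T2,F5) ✓  (L1,F6,T2)→insured(T2,F6) ✓  (L1,F6,T4)→insured(T4,F6) ✓  (L2,F5,T1)→insured(T1,F5) ✓  (L3,F2,T2)→insured(T2,F2) ✓  (L3,F3,T1)→insured(T1,F3) ✓  (L3,F4,T1)→insured(T1,F4) ✓
Every restrictor triple satisfies the scope.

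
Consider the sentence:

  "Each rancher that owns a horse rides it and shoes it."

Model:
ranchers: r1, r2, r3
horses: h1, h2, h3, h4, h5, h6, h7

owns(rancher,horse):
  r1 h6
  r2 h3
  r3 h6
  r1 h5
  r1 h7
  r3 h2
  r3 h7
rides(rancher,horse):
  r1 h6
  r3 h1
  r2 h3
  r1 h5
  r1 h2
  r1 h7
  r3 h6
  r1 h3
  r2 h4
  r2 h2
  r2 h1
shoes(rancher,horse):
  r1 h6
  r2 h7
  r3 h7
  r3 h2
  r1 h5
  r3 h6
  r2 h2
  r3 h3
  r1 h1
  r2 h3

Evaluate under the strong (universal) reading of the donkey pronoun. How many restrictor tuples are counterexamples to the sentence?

"it" takes "a horse" as antecedent — a donkey pronoun bound across the clause boundary.
Strong reading: for every (r,h) with owns(r,h), rides(r,h) ∧ shoes(r,h).
Restrictor pairs: (r1,h5) ✓  (r1,h6) ✓  (r1,h7) ✗  (r2,h3) ✓  (r3,h2) ✗  (r3,h6) ✓  (r3,h7) ✗
Counterexamples (restrictor pairs failing the scope): 3.

3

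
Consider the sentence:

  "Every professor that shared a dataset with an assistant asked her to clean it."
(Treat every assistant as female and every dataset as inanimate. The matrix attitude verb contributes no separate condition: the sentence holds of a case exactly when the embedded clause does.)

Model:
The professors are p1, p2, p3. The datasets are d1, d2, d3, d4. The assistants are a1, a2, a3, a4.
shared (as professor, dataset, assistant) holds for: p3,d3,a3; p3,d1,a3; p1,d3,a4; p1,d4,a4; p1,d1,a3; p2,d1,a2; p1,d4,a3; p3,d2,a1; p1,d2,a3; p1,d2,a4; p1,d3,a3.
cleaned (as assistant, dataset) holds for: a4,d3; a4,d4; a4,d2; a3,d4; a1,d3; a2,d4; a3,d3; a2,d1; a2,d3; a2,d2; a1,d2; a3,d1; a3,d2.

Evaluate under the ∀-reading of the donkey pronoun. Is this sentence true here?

True

"her" takes "an assistant" as antecedent and "it" takes "a dataset"; both are donkey pronouns co-varying with the restrictor.
Strong reading: for every (p,d,a) with shared(p,d,a), cleaned(a,d).
Restrictor triples: (p1,d1,a3)→cleaned(a3,d1) ✓  (p1,d2,a3)→cleaned(a3,d2) ✓  (p1,d2,a4)→cleaned(a4,d2) ✓  (p1,d3,a3)→cleaned(a3,d3) ✓  (p1,d3,a4)→cleaned(a4,d3) ✓  (p1,d4,a3)→cleaned(a3,d4) ✓  (p1,d4,a4)→cleaned(a4,d4) ✓  (p2,d1,a2)→cleaned(a2,d1) ✓  (p3,d1,a3)→cleaned(a3,d1) ✓  (p3,d2,a1)→cleaned(a1,d2) ✓  (p3,d3,a3)→cleaned(a3,d3) ✓
Every restrictor triple satisfies the scope.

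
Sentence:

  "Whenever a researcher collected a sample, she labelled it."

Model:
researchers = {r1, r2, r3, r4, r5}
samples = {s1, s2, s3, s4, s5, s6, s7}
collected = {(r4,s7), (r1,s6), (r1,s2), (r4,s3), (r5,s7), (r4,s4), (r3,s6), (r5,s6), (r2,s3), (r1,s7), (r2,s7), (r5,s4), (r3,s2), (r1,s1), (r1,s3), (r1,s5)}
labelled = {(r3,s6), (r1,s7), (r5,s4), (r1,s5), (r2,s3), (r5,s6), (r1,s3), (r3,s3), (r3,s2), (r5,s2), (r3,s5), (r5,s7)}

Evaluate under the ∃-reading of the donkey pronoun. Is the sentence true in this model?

False

"it" takes "a sample" as antecedent — a donkey pronoun bound across the clause boundary.
Weak reading: every researcher r with some collected-sample has at least one collected-sample s such that labelled(r,s).
Per researcher: r1:✓  r2:✓  r3:✓  r4:✗  r5:✓
r4 has no witness among its collected-samples.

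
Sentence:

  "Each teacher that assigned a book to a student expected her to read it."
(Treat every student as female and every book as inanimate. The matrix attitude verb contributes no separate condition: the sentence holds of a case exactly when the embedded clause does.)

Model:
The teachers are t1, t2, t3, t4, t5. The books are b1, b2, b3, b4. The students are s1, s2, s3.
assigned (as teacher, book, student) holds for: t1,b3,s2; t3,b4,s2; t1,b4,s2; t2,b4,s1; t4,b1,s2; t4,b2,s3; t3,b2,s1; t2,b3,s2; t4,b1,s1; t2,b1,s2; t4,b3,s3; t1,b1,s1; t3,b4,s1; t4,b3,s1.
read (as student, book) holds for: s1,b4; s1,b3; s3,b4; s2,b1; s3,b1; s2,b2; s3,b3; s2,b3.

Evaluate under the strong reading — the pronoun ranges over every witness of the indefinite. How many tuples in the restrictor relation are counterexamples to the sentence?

6

"her" takes "a student" as antecedent and "it" takes "a book"; both are donkey pronouns co-varying with the restrictor.
Strong reading: for every (t,b,s) with assigned(t,b,s), read(s,b).
Restrictor triples: (t1,b1,s1)→read(s1,b1) ✗  (t1,b3,s2)→read(s2,b3) ✓  (t1,b4,s2)→read(s2,b4) ✗  (t2,b1,s2)→read(s2,b1) ✓  (t2,b3,s2)→read(s2,b3) ✓  (t2,b4,s1)→read(s1,b4) ✓  (t3,b2,s1)→read(s1,b2) ✗  (t3,b4,s1)→read(s1,b4) ✓  (t3,b4,s2)→read(s2,b4) ✗  (t4,b1,s1)→read(s1,b1) ✗  (t4,b1,s2)→read(s2,b1) ✓  (t4,b2,s3)→read(s3,b2) ✗  (t4,b3,s1)→read(s1,b3) ✓  (t4,b3,s3)→read(s3,b3) ✓
Counterexamples (restrictor triples failing the scope): 6.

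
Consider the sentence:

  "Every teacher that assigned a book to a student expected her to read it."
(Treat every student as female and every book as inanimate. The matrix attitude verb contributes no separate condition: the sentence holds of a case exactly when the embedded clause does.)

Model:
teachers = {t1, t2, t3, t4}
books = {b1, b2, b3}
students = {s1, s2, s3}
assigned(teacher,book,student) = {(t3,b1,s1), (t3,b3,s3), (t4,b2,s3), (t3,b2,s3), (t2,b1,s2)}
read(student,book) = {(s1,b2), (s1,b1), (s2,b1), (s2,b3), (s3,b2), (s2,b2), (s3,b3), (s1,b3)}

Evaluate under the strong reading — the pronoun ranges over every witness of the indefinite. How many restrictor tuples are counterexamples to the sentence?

"her" takes "a student" as antecedent and "it" takes "a book"; both are donkey pronouns co-varying with the restrictor.
Strong reading: for every (t,b,s) with assigned(t,b,s), read(s,b).
Restrictor triples: (t2,b1,s2)→read(s2,b1) ✓  (t3,b1,s1)→read(s1,b1) ✓  (t3,b2,s3)→read(s3,b2) ✓  (t3,b3,s3)→read(s3,b3) ✓  (t4,b2,s3)→read(s3,b2) ✓
Counterexamples (restrictor triples failing the scope): 0.

0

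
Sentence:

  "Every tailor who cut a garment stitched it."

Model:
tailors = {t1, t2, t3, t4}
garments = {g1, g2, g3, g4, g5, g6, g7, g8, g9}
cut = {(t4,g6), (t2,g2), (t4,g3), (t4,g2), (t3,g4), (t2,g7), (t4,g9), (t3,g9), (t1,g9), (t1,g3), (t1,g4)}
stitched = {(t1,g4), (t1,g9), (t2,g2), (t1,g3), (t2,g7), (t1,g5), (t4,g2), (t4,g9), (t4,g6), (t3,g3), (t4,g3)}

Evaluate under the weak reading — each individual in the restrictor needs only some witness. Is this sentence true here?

"it" takes "a garment" as antecedent — a donkey pronoun bound across the clause boundary.
Weak reading: every tailor t with some cut-garment has at least one cut-garment g such that stitched(t,g).
Per tailor: t1:✓  t2:✓  t3:✗  t4:✓
t3 has no witness among its cut-garments.

False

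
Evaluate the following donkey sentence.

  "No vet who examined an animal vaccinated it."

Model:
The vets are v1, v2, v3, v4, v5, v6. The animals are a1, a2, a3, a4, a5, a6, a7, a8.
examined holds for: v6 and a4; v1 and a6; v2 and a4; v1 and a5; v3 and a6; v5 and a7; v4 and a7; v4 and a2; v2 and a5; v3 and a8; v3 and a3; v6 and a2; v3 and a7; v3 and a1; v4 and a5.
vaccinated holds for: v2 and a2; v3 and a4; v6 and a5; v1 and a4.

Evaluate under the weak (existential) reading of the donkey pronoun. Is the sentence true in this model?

"it" takes "an animal" as antecedent — a donkey pronoun bound across the clause boundary.
Truth condition: for no (v,a) with examined(v,a) does vaccinated(v,a) hold.
Restrictor pairs — does the scope hold? (v1,a5):fails  (v1,a6):fails  (v2,a4):fails  (v2,a5):fails  (v3,a1):fails  (v3,a3):fails  (v3,a6):fails  (v3,a7):fails  (v3,a8):fails  (v4,a2):fails  (v4,a5):fails  (v4,a7):fails  (v5,a7):fails  (v6,a2):fails  (v6,a4):fails
Scope holds for no restrictor pair, so the sentence is true.

True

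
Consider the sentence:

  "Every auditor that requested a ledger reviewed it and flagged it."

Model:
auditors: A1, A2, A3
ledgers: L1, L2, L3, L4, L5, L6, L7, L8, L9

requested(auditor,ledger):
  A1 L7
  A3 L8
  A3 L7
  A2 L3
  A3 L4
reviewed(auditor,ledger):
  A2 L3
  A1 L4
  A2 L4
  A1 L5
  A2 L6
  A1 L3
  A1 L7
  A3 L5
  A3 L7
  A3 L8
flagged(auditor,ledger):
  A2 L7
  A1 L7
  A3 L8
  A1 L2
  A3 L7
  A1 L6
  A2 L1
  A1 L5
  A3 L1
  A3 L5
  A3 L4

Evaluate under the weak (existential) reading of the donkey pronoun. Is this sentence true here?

"it" takes "a ledger" as antecedent — a donkey pronoun bound across the clause boundary.
Weak reading: every auditor a with some requested-ledger has at least one requested-ledger l such that reviewed(a,l) ∧ flagged(a,l).
Per auditor: A1:✓  A2:✗  A3:✓
A2 has no witness among its requested-ledgers.

False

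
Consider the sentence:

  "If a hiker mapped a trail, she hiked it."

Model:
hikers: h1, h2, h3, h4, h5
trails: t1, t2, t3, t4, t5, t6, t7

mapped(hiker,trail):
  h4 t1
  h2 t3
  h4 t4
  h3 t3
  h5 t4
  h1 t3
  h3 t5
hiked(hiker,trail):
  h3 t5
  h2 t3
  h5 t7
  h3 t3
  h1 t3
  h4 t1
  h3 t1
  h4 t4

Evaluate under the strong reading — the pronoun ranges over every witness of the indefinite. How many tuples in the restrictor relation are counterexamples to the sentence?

1

"it" takes "a trail" as antecedent — a donkey pronoun bound across the clause boundary.
Strong reading: for every (h,t) with mapped(h,t), hiked(h,t).
Restrictor pairs: (h1,t3) ✓  (h2,t3) ✓  (h3,t3) ✓  (h3,t5) ✓  (h4,t1) ✓  (h4,t4) ✓  (h5,t4) ✗
Counterexamples (restrictor pairs failing the scope): 1.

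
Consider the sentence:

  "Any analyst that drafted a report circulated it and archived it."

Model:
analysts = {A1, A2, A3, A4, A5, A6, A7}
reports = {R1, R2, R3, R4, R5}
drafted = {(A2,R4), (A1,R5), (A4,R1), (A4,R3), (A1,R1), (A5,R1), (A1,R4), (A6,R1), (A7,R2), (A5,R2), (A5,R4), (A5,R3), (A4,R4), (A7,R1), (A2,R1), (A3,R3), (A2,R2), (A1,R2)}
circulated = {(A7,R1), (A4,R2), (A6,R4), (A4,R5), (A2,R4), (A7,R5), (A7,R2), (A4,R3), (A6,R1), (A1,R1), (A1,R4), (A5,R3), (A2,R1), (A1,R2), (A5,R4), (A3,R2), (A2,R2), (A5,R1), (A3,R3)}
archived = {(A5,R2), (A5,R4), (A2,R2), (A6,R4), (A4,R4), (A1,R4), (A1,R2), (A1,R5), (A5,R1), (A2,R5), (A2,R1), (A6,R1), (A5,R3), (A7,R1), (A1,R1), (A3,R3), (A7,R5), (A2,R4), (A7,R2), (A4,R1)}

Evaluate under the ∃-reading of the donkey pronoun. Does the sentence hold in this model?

False

"it" takes "a report" as antecedent — a donkey pronoun bound across the clause boundary.
Weak reading: every analyst a with some drafted-report has at least one drafted-report r such that circulated(a,r) ∧ archived(a,r).
Per analyst: A1:✓  A2:✓  A3:✓  A4:✗  A5:✓  A6:✓  A7:✓
A4 has no witness among its drafted-reports.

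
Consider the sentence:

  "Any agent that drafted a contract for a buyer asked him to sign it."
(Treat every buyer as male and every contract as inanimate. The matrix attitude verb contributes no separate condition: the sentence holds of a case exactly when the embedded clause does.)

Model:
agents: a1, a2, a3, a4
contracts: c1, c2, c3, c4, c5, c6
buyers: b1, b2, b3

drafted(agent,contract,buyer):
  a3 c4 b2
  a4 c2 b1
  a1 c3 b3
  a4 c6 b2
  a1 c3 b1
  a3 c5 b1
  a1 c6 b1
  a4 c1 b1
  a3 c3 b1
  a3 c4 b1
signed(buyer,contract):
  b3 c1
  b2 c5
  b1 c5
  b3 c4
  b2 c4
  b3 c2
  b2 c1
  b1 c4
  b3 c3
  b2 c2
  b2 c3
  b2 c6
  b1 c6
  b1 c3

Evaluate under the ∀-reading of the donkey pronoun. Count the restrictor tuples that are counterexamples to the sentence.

2

"him" takes "a buyer" as antecedent and "it" takes "a contract"; both are donkey pronouns co-varying with the restrictor.
Strong reading: for every (a,c,b) with drafted(a,c,b), signed(b,c).
Restrictor triples: (a1,c3,b1)→signed(b1,c3) ✓  (a1,c3,b3)→signed(b3,c3) ✓  (a1,c6,b1)→signed(b1,c6) ✓  (a3,c3,b1)→signed(b1,c3) ✓  (a3,c4,b1)→signed(b1,c4) ✓  (a3,c4,b2)→signed(b2,c4) ✓  (a3,c5,b1)→signed(b1,c5) ✓  (a4,c1,b1)→signed(b1,c1) ✗  (a4,c2,b1)→signed(b1,c2) ✗  (a4,c6,b2)→signed(b2,c6) ✓
Counterexamples (restrictor triples failing the scope): 2.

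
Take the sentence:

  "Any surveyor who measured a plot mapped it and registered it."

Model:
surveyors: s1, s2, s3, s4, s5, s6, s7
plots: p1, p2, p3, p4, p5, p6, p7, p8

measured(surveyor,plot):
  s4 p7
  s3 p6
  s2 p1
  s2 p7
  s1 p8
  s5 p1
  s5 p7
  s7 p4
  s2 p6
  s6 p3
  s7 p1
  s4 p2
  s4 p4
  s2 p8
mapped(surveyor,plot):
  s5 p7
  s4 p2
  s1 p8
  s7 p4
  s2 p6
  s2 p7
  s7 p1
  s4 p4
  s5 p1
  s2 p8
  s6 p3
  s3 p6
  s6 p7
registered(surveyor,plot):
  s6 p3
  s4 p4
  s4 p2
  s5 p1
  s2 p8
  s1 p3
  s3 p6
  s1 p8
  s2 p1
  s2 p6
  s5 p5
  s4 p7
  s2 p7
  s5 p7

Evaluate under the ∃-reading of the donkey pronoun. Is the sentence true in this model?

False

"it" takes "a plot" as antecedent — a donkey pronoun bound across the clause boundary.
Weak reading: every surveyor s with some measured-plot has at least one measured-plot p such that mapped(s,p) ∧ registered(s,p).
Per surveyor: s1:✓  s2:✓  s3:✓  s4:✓  s5:✓  s6:✓  s7:✗
s7 has no witness among its measured-plots.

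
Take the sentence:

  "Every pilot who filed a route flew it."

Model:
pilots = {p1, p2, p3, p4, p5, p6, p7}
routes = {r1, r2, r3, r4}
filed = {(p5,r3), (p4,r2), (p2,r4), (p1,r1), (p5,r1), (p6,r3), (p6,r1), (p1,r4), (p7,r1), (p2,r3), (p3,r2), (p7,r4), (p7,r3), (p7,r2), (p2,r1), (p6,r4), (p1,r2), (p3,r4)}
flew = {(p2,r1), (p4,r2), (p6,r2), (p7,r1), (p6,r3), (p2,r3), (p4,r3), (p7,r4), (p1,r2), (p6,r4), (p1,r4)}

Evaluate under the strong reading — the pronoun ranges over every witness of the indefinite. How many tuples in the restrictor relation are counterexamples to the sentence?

"it" takes "a route" as antecedent — a donkey pronoun bound across the clause boundary.
Strong reading: for every (p,r) with filed(p,r), flew(p,r).
Restrictor pairs: (p1,r1) ✗  (p1,r2) ✓  (p1,r4) ✓  (p2,r1) ✓  (p2,r3) ✓  (p2,r4) ✗  (p3,r2) ✗  (p3,r4) ✗  (p4,r2) ✓  (p5,r1) ✗  (p5,r3) ✗  (p6,r1) ✗  (p6,r3) ✓  (p6,r4) ✓  (p7,r1) ✓  (p7,r2) ✗  (p7,r3) ✗  (p7,r4) ✓
Counterexamples (restrictor pairs failing the scope): 9.

9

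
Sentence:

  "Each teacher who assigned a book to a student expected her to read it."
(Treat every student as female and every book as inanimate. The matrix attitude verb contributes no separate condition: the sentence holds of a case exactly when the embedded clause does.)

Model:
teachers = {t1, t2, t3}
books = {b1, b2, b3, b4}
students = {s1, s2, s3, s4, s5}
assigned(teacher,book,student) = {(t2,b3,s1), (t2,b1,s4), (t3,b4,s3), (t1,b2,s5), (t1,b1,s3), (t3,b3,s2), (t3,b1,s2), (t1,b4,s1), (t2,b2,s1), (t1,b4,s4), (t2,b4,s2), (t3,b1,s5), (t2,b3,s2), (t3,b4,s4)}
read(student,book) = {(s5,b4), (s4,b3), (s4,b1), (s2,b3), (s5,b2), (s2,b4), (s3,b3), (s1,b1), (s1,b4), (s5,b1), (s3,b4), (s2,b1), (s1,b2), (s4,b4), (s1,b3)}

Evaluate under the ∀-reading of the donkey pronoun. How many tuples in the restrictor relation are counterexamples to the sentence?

1

"her" takes "a student" as antecedent and "it" takes "a book"; both are donkey pronouns co-varying with the restrictor.
Strong reading: for every (t,b,s) with assigned(t,b,s), read(s,b).
Restrictor triples: (t1,b1,s3)→read(s3,b1) ✗  (t1,b2,s5)→read(s5,b2) ✓  (t1,b4,s1)→read(s1,b4) ✓  (t1,b4,s4)→read(s4,b4) ✓  (t2,b1,s4)→read(s4,b1) ✓  (t2,b2,s1)→read(s1,b2) ✓  (t2,b3,s1)→read(s1,b3) ✓  (t2,b3,s2)→read(s2,b3) ✓  (t2,b4,s2)→read(s2,b4) ✓  (t3,b1,s2)→read(s2,b1) ✓  (t3,b1,s5)→read(s5,b1) ✓  (t3,b3,s2)→read(s2,b3) ✓  (t3,b4,s3)→read(s3,b4) ✓  (t3,b4,s4)→read(s4,b4) ✓
Counterexamples (restrictor triples failing the scope): 1.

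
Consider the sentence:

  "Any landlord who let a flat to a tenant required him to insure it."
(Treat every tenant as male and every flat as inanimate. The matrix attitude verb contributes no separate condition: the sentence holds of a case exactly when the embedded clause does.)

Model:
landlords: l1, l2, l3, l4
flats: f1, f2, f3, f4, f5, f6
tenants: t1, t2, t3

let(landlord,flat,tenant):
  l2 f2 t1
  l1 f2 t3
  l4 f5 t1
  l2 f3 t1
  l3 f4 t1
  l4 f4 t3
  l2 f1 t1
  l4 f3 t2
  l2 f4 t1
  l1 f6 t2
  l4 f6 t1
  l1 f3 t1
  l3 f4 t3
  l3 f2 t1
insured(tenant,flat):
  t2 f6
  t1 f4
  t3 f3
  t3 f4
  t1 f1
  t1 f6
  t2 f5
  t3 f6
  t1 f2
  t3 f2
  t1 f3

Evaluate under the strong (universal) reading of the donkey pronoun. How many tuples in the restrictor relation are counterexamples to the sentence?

"him" takes "a tenant" as antecedent and "it" takes "a flat"; both are donkey pronouns co-varying with the restrictor.
Strong reading: for every (l,f,t) with let(l,f,t), insured(t,f).
Restrictor triples: (l1,f2,t3)→insured(t3,f2) ✓  (l1,f3,t1)→insured(t1,f3) ✓  (l1,f6,t2)→insured(t2,f6) ✓  (l2,f1,t1)→insured(t1,f1) ✓  (l2,f2,t1)→insured(t1,f2) ✓  (l2,f3,t1)→insured(t1,f3) ✓  (l2,f4,t1)→insured(t1,f4) ✓  (l3,f2,t1)→insured(t1,f2) ✓  (l3,f4,t1)→insured(t1,f4) ✓  (l3,f4,t3)→insured(t3,f4) ✓  (l4,f3,t2)→insured(t2,f3) ✗  (l4,f4,t3)→insured(t3,f4) ✓  (l4,f5,t1)→insured(t1,f5) ✗  (l4,f6,t1)→insured(t1,f6) ✓
Counterexamples (restrictor triples failing the scope): 2.

2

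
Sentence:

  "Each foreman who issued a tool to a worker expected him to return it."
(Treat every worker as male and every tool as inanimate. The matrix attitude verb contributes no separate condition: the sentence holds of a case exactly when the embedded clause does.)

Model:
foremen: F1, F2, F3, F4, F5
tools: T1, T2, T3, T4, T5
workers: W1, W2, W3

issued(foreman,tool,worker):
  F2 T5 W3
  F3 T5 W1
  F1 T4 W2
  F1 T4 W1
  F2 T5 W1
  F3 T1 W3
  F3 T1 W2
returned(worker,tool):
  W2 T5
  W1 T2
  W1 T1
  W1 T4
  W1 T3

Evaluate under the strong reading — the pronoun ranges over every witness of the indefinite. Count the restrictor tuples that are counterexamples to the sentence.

6

"him" takes "a worker" as antecedent and "it" takes "a tool"; both are donkey pronouns co-varying with the restrictor.
Strong reading: for every (f,t,w) with issued(f,t,w), returned(w,t).
Restrictor triples: (F1,T4,W1)→returned(W1,T4) ✓  (F1,T4,W2)→returned(W2,T4) ✗  (F2,T5,W1)→returned(W1,T5) ✗  (F2,T5,W3)→returned(W3,T5) ✗  (F3,T1,W2)→returned(W2,T1) ✗  (F3,T1,W3)→returned(W3,T1) ✗  (F3,T5,W1)→returned(W1,T5) ✗
Counterexamples (restrictor triples failing the scope): 6.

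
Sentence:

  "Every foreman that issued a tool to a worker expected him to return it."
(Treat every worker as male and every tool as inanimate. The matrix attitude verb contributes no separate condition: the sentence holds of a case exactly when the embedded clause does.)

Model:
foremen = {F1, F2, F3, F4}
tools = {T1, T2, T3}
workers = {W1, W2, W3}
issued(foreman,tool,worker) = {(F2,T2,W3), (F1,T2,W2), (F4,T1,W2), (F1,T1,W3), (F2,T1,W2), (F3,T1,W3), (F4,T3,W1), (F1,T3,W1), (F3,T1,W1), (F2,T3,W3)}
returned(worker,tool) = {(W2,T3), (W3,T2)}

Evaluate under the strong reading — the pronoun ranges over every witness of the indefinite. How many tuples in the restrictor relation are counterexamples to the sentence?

"him" takes "a worker" as antecedent and "it" takes "a tool"; both are donkey pronouns co-varying with the restrictor.
Strong reading: for every (f,t,w) with issued(f,t,w), returned(w,t).
Restrictor triples: (F1,T1,W3)→returned(W3,T1) ✗  (F1,T2,W2)→returned(W2,T2) ✗  (F1,T3,W1)→returned(W1,T3) ✗  (F2,T1,W2)→returned(W2,T1) ✗  (F2,T2,W3)→returned(W3,T2) ✓  (F2,T3,W3)→returned(W3,T3) ✗  (F3,T1,W1)→returned(W1,T1) ✗  (F3,T1,W3)→returned(W3,T1) ✗  (F4,T1,W2)→returned(W2,T1) ✗  (F4,T3,W1)→returned(W1,T3) ✗
Counterexamples (restrictor triples failing the scope): 9.

9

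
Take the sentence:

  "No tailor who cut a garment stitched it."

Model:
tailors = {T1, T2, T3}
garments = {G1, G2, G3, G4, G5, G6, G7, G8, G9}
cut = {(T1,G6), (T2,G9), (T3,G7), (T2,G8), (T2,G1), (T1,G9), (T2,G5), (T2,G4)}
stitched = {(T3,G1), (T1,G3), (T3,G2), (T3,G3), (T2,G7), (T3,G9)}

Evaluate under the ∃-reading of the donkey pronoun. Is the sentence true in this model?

"it" takes "a garment" as antecedent — a donkey pronoun bound across the clause boundary.
Truth condition: for no (t,g) with cut(t,g) does stitched(t,g) hold.
Restrictor pairs — does the scope hold? (T1,G6):fails  (T1,G9):fails  (T2,G1):fails  (T2,G4):fails  (T2,G5):fails  (T2,G8):fails  (T2,G9):fails  (T3,G7):fails
Scope holds for no restrictor pair, so the sentence is true.

True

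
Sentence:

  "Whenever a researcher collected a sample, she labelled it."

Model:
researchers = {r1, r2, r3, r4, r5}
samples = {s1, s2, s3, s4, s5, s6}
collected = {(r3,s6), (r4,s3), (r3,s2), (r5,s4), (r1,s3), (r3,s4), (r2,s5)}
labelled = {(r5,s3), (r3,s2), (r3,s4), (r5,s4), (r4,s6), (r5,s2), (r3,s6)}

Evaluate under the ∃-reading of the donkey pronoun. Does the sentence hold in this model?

False

"it" takes "a sample" as antecedent — a donkey pronoun bound across the clause boundary.
Weak reading: every researcher r with some collected-sample has at least one collected-sample s such that labelled(r,s).
Per researcher: r1:✗  r2:✗  r3:✓  r4:✗  r5:✓
r1 has no witness among its collected-samples.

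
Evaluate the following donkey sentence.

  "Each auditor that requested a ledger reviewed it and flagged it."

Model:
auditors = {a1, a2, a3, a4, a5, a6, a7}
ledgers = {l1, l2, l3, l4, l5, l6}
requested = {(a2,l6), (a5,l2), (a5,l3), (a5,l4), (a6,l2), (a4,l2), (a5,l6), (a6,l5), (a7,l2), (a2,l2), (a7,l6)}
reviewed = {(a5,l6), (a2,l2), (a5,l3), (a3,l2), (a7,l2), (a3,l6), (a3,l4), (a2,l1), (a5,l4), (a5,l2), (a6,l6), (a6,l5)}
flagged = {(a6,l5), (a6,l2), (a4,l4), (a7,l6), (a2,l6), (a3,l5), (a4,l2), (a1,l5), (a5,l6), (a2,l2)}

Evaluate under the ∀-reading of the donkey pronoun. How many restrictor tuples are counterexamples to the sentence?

8

"it" takes "a ledger" as antecedent — a donkey pronoun bound across the clause boundary.
Strong reading: for every (a,l) with requested(a,l), reviewed(a,l) ∧ flagged(a,l).
Restrictor pairs: (a2,l2) ✓  (a2,l6) ✗  (a4,l2) ✗  (a5,l2) ✗  (a5,l3) ✗  (a5,l4) ✗  (a5,l6) ✓  (a6,l2) ✗  (a6,l5) ✓  (a7,l2) ✗  (a7,l6) ✗
Counterexamples (restrictor pairs failing the scope): 8.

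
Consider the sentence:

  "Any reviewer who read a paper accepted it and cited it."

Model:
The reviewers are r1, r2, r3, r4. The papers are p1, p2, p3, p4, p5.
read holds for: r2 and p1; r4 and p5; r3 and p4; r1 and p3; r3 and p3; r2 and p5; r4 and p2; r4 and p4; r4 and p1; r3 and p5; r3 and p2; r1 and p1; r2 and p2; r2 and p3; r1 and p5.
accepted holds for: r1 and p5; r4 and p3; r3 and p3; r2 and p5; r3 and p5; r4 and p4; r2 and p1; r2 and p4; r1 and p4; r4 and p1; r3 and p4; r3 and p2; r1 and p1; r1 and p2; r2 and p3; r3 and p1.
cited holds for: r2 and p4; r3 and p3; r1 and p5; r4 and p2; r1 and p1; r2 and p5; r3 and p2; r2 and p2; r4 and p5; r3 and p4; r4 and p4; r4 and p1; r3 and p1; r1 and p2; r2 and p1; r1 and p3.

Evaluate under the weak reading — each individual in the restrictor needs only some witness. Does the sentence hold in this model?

"it" takes "a paper" as antecedent — a donkey pronoun bound across the clause boundary.
Weak reading: every reviewer r with some read-paper has at least one read-paper p such that accepted(r,p) ∧ cited(r,p).
Per reviewer: r1:✓  r2:✓  r3:✓  r4:✓
Every reviewer in the restrictor has a witness.

True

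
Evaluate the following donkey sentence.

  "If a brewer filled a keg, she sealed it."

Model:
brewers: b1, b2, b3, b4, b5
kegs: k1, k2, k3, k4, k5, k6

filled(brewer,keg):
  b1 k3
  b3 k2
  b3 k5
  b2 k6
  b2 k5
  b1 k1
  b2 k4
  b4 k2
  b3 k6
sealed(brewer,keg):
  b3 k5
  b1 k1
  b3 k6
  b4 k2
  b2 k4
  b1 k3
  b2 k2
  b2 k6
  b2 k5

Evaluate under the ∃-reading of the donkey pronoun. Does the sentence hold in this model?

"it" takes "a keg" as antecedent — a donkey pronoun bound across the clause boundary.
Weak reading: every brewer b with some filled-keg has at least one filled-keg k such that sealed(b,k).
Per brewer: b1:✓  b2:✓  b3:✓  b4:✓
Every brewer in the restrictor has a witness.

True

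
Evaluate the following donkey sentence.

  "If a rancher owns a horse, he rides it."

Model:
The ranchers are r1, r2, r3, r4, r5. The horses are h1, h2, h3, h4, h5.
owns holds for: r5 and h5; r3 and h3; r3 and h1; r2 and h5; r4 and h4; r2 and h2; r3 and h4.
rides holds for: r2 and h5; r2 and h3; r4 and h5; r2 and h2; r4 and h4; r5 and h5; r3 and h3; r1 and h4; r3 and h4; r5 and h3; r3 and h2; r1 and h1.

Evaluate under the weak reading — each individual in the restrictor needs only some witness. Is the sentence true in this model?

"it" takes "a horse" as antecedent — a donkey pronoun bound across the clause boundary.
Weak reading: every rancher r with some owns-horse has at least one owns-horse h such that rides(r,h).
Per rancher: r2:✓  r3:✓  r4:✓  r5:✓
Every rancher in the restrictor has a witness.

True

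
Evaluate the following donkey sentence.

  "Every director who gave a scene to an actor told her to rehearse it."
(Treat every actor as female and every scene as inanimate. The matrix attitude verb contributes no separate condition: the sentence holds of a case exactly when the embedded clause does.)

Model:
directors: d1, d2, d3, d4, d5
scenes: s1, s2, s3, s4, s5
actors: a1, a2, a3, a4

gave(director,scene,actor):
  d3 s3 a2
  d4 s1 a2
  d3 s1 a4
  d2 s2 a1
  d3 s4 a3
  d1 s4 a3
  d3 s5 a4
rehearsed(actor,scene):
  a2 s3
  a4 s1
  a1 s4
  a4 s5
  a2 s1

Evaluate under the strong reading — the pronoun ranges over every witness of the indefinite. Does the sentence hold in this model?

False

"her" takes "an actor" as antecedent and "it" takes "a scene"; both are donkey pronouns co-varying with the restrictor.
Strong reading: for every (d,s,a) with gave(d,s,a), rehearsed(a,s).
Restrictor triples: (d1,s4,a3)→rehearsed(a3,s4) ✗  (d2,s2,a1)→rehearsed(a1,s2) ✗  (d3,s1,a4)→rehearsed(a4,s1) ✓  (d3,s3,a2)→rehearsed(a2,s3) ✓  (d3,s4,a3)→rehearsed(a3,s4) ✗  (d3,s5,a4)→rehearsed(a4,s5) ✓  (d4,s1,a2)→rehearsed(a2,s1) ✓
Counterexample: (d1,s4,a3) — rehearsed(a3,s4) does not hold.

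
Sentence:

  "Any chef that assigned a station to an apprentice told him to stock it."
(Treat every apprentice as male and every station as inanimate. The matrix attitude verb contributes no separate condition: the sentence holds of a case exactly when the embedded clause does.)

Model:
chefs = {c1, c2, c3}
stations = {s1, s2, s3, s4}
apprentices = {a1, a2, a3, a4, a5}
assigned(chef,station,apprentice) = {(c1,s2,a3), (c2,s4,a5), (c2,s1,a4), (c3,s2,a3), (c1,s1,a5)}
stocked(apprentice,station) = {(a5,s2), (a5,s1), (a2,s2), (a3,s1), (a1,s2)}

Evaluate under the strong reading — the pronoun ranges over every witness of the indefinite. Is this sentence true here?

False

"him" takes "an apprentice" as antecedent and "it" takes "a station"; both are donkey pronouns co-varying with the restrictor.
Strong reading: for every (c,s,a) with assigned(c,s,a), stocked(a,s).
Restrictor triples: (c1,s1,a5)→stocked(a5,s1) ✓  (c1,s2,a3)→stocked(a3,s2) ✗  (c2,s1,a4)→stocked(a4,s1) ✗  (c2,s4,a5)→stocked(a5,s4) ✗  (c3,s2,a3)→stocked(a3,s2) ✗
Counterexample: (c1,s2,a3) — stocked(a3,s2) does not hold.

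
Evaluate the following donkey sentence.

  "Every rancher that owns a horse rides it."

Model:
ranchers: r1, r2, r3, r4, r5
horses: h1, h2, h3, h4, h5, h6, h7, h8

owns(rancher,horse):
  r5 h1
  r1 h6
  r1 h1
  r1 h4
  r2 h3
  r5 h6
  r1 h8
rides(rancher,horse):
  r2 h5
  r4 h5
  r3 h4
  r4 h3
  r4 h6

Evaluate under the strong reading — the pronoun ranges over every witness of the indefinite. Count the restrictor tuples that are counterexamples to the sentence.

7

"it" takes "a horse" as antecedent — a donkey pronoun bound across the clause boundary.
Strong reading: for every (r,h) with owns(r,h), rides(r,h).
Restrictor pairs: (r1,h1) ✗  (r1,h4) ✗  (r1,h6) ✗  (r1,h8) ✗  (r2,h3) ✗  (r5,h1) ✗  (r5,h6) ✗
Counterexamples (restrictor pairs failing the scope): 7.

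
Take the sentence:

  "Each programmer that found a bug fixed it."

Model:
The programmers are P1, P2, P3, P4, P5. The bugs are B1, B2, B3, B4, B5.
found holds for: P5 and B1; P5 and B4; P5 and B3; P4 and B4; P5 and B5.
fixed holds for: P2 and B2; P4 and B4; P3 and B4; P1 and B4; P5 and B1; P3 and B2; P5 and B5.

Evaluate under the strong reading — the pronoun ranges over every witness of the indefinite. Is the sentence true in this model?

"it" takes "a bug" as antecedent — a donkey pronoun bound across the clause boundary.
Strong reading: for every (p,b) with found(p,b), fixed(p,b).
Restrictor pairs: (P4,B4) ✓  (P5,B1) ✓  (P5,B3) ✗  (P5,B4) ✗  (P5,B5) ✓
Counterexample: (P5,B3) is in found but fails the scope.

False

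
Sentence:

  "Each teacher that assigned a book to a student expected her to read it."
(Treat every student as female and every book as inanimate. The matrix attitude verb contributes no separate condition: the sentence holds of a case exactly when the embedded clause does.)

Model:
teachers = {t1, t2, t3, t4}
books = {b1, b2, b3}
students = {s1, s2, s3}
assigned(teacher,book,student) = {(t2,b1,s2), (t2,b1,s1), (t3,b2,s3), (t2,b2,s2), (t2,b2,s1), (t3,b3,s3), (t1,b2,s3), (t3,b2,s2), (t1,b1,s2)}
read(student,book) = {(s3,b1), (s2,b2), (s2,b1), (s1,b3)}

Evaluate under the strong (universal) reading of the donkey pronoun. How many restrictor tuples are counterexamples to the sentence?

5

"her" takes "a student" as antecedent and "it" takes "a book"; both are donkey pronouns co-varying with the restrictor.
Strong reading: for every (t,b,s) with assigned(t,b,s), read(s,b).
Restrictor triples: (t1,b1,s2)→read(s2,b1) ✓  (t1,b2,s3)→read(s3,b2) ✗  (t2,b1,s1)→read(s1,b1) ✗  (t2,b1,s2)→read(s2,b1) ✓  (t2,b2,s1)→read(s1,b2) ✗  (t2,b2,s2)→read(s2,b2) ✓  (t3,b2,s2)→read(s2,b2) ✓  (t3,b2,s3)→read(s3,b2) ✗  (t3,b3,s3)→read(s3,b3) ✗
Counterexamples (restrictor triples failing the scope): 5.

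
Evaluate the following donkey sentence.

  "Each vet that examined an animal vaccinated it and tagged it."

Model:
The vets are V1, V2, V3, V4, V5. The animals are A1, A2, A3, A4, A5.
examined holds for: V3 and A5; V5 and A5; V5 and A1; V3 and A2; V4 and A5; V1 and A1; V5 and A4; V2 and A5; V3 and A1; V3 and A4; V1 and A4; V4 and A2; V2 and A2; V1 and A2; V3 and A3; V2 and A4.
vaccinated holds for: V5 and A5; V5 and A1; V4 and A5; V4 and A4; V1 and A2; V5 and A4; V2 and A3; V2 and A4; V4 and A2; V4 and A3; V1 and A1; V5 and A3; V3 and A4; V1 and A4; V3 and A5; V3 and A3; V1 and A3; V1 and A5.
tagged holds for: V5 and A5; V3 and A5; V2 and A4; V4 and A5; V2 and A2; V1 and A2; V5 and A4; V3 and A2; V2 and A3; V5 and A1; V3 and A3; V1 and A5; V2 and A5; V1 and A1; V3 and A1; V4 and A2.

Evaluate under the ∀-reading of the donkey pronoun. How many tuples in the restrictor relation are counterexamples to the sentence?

"it" takes "an animal" as antecedent — a donkey pronoun bound across the clause boundary.
Strong reading: for every (v,a) with examined(v,a), vaccinated(v,a) ∧ tagged(v,a).
Restrictor pairs: (V1,A1) ✓  (V1,A2) ✓  (V1,A4) ✗  (V2,A2) ✗  (V2,A4) ✓  (V2,A5) ✗  (V3,A1) ✗  (V3,A2) ✗  (V3,A3) ✓  (V3,A4) ✗  (V3,A5) ✓  (V4,A2) ✓  (V4,A5) ✓  (V5,A1) ✓  (V5,A4) ✓  (V5,A5) ✓
Counterexamples (restrictor pairs failing the scope): 6.

6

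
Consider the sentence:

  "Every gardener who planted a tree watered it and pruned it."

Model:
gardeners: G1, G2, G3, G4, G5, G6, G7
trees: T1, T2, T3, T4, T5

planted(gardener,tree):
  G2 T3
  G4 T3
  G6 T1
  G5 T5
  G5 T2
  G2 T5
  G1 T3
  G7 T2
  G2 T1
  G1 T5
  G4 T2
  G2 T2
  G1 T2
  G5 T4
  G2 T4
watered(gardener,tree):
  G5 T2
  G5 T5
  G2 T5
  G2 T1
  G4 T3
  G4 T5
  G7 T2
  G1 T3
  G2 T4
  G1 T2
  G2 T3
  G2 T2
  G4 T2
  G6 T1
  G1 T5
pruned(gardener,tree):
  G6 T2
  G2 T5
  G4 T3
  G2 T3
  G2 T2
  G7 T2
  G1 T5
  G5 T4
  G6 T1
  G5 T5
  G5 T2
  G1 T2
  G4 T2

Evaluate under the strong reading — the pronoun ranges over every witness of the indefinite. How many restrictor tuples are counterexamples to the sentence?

4

"it" takes "a tree" as antecedent — a donkey pronoun bound across the clause boundary.
Strong reading: for every (g,t) with planted(g,t), watered(g,t) ∧ pruned(g,t).
Restrictor pairs: (G1,T2) ✓  (G1,T3) ✗  (G1,T5) ✓  (G2,T1) ✗  (G2,T2) ✓  (G2,T3) ✓  (G2,T4) ✗  (G2,T5) ✓  (G4,T2) ✓  (G4,T3) ✓  (G5,T2) ✓  (G5,T4) ✗  (G5,T5) ✓  (G6,T1) ✓  (G7,T2) ✓
Counterexamples (restrictor pairs failing the scope): 4.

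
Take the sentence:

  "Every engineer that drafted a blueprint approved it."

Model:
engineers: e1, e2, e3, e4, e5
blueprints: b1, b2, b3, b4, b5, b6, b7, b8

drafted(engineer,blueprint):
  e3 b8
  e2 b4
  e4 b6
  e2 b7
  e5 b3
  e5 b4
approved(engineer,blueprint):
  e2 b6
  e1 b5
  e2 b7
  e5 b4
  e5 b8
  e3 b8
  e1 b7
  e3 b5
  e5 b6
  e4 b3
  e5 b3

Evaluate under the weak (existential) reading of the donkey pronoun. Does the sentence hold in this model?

False

"it" takes "a blueprint" as antecedent — a donkey pronoun bound across the clause boundary.
Weak reading: every engineer e with some drafted-blueprint has at least one drafted-blueprint b such that approved(e,b).
Per engineer: e2:✓  e3:✓  e4:✗  e5:✓
e4 has no witness among its drafted-blueprints.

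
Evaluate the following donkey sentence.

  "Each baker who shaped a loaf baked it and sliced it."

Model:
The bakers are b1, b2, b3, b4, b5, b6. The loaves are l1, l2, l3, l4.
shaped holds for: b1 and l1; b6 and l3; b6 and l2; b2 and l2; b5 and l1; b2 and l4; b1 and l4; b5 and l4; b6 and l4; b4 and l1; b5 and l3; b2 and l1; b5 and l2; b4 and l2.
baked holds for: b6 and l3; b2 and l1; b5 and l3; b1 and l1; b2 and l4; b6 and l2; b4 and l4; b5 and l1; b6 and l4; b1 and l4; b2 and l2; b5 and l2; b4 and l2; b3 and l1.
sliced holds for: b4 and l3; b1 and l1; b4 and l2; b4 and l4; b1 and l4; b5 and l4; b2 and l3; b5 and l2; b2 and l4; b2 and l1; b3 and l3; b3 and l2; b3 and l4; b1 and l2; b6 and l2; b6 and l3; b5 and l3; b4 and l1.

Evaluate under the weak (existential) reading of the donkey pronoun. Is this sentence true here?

"it" takes "a loaf" as antecedent — a donkey pronoun bound across the clause boundary.
Weak reading: every baker b with some shaped-loaf has at least one shaped-loaf l such that baked(b,l) ∧ sliced(b,l).
Per baker: b1:✓  b2:✓  b4:✓  b5:✓  b6:✓
Every baker in the restrictor has a witness.

True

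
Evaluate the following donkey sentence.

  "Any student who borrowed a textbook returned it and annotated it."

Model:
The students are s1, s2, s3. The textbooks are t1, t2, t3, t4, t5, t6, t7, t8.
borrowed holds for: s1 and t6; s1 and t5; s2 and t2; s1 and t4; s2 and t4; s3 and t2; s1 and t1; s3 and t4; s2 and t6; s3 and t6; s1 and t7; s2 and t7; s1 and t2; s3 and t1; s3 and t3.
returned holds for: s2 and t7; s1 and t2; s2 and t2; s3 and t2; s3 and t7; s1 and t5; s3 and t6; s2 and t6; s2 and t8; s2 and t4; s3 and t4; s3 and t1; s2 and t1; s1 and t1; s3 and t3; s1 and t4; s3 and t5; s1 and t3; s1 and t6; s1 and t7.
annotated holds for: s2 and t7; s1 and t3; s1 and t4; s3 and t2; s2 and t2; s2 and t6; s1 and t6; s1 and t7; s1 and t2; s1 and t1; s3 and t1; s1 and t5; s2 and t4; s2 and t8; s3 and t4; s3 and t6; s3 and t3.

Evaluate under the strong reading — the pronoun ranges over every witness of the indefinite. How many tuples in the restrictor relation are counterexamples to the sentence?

"it" takes "a textbook" as antecedent — a donkey pronoun bound across the clause boundary.
Strong reading: for every (s,t) with borrowed(s,t), returned(s,t) ∧ annotated(s,t).
Restrictor pairs: (s1,t1) ✓  (s1,t2) ✓  (s1,t4) ✓  (s1,t5) ✓  (s1,t6) ✓  (s1,t7) ✓  (s2,t2) ✓  (s2,t4) ✓  (s2,t6) ✓  (s2,t7) ✓  (s3,t1) ✓  (s3,t2) ✓  (s3,t3) ✓  (s3,t4) ✓  (s3,t6) ✓
Counterexamples (restrictor pairs failing the scope): 0.

0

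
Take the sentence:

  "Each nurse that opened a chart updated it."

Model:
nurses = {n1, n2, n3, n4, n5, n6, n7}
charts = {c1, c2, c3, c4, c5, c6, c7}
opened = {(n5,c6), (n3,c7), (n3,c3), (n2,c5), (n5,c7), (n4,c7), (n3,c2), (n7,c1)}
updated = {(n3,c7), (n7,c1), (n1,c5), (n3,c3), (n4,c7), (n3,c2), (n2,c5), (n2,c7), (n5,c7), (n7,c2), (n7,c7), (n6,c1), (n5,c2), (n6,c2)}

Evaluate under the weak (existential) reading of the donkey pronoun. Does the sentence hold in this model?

True

"it" takes "a chart" as antecedent — a donkey pronoun bound across the clause boundary.
Weak reading: every nurse n with some opened-chart has at least one opened-chart c such that updated(n,c).
Per nurse: n2:✓  n3:✓  n4:✓  n5:✓  n7:✓
Every nurse in the restrictor has a witness.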